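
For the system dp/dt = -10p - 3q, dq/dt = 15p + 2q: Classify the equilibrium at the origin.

A = [[-10,-3],[15,2]]; det(A-λI) = λ^2 + 8λ + 25.
λ = -4 ± 3i: negative real part.

stable spiral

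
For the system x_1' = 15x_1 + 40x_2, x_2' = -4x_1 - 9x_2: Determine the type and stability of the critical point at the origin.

A = [[15,40],[-4,-9]]; det(A-λI) = λ^2 - 6λ + 25.
λ = 3 ± 4i: positive real part.

unstable spiral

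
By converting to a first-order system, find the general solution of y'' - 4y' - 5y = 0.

Let x_1 = y, x_2 = y'. Then x_1' = x_2 and x_2' = 5x_1 + 4x_2.
A = [[0,1],[5,4]]; det(A-λI) = λ^2 - 4λ - 5.
Eigenvalues λ = 5, -1 with eigenvectors (1,5), (1,-1).

y(t) = c_1e^(5t) + c_2e^(-t)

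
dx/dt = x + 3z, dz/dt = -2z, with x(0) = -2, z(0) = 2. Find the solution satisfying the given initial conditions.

x(t) = -2e^(-2t), z(t) = 2e^(-2t)

Coefficient matrix A = [[1, 3], [0, -2]].
Characteristic polynomial det(A - λI) = λ^2 + λ - 2 = 0.
Eigenvalues λ = 1, -2.
For λ=1: (A-λI) row 1 is [0, 3], so an eigenvector is (1, 0).
For λ=-2: (A-λI) row 1 is [3, 3], so an eigenvector is (-1, 1).
General solution: C_1e^(t)(1,0) + C_2e^(-2t)(-1,1).
Applying x(0)=-2, z(0)=2 gives C_1=0, C_2=2.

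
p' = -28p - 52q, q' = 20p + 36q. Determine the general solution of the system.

Coefficient matrix A = [[-28, -52], [20, 36]].
Characteristic polynomial det(A - λI) = λ^2 - 8λ + 32 = 0.
Eigenvalues λ = 4 ± 4i (complex conjugate pair).
For λ=4+4i: an eigenvector is (2,-1) - i(-3,2) = (2 + 3i, -1 - 2i).
A real fundamental pair from Re and Im of e^((4+4i)t)v: X_1 = e^(4t)(cos(4t)·(2,-1) + sin(4t)·(-3,2)), X_2 = e^(4t)(sin(4t)·(2,-1) - cos(4t)·(-3,2)).
General solution: c_1X_1 + c_2X_2.

p(t) = -3c_1e^(4t)sin(4t) + 2c_1e^(4t)cos(4t) + 2c_2e^(4t)sin(4t) + 3c_2e^(4t)cos(4t), q(t) = 2c_1e^(4t)sin(4t) - c_1e^(4t)cos(4t) - c_2e^(4t)sin(4t) - 2c_2e^(4t)cos(4t)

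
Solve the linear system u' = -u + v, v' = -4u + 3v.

u(t) = -K_1e^(t) - K_2te^(t), v(t) = -2K_1e^(t) - 2K_2te^(t) - K_2e^(t)

Coefficient matrix A = [[-1, 1], [-4, 3]].
Characteristic polynomial det(A - λI) = λ^2 - 2λ + 1 = 0.
Single eigenvalue λ = 1 with algebraic multiplicity 2.
Eigenvector v = (-1,-2); generalized eigenvector w with (A-λI)w=v is (0,-1).
General solution: e^(t)[K_1·v + K_2·(t·v + w)].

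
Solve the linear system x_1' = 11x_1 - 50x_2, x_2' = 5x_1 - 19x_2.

Coefficient matrix A = [[11, -50], [5, -19]].
Characteristic polynomial det(A - λI) = λ^2 + 8λ + 41 = 0.
Eigenvalues λ = -4 ± 5i (complex conjugate pair).
For λ=-4+5i: an eigenvector is (1,0) - i(3,1) = (1 - 3i, 0 - i).
A real fundamental pair from Re and Im of e^((-4+5i)t)v: X_1 = e^(-4t)(cos(5t)·(1,0) + sin(5t)·(3,1)), X_2 = e^(-4t)(sin(5t)·(1,0) - cos(5t)·(3,1)).
General solution: c_1X_1 + c_2X_2.

x_1(t) = 3c_1e^(-4t)sin(5t) + c_1e^(-4t)cos(5t) + c_2e^(-4t)sin(5t) - 3c_2e^(-4t)cos(5t), x_2(t) = c_1e^(-4t)sin(5t) - c_2e^(-4t)cos(5t)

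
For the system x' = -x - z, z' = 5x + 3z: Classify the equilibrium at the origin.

A = [[-1,-1],[5,3]]; det(A-λI) = λ^2 - 2λ + 2.
λ = 1 ± i: positive real part.

unstable spiral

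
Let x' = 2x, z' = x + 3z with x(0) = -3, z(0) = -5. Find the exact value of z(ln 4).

-464

A = [[2,0],[1,3]]; eigenvalues λ = 3, 2.
Eigenvectors: (0,1) for λ=3, (1,-1) for λ=2.
From the initial condition, c_1 = -8, c_2 = -3.
z(ln 4) = (-8)(4^3)(1) + (-3)(4^2)(-1) = -464.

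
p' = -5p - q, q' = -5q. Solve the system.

p(t) = -C_1e^(-5t) - C_2te^(-5t) + C_2e^(-5t), q(t) = C_2e^(-5t)

Coefficient matrix A = [[-5, -1], [0, -5]].
Characteristic polynomial det(A - λI) = λ^2 + 10λ + 25 = 0.
Single eigenvalue λ = -5 with algebraic multiplicity 2.
Eigenvector v = (-1,0); generalized eigenvector w with (A-λI)w=v is (1,1).
General solution: e^(-5t)[C_1·v + C_2·(t·v + w)].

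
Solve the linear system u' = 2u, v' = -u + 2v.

Coefficient matrix A = [[2, 0], [-1, 2]].
Characteristic polynomial det(A - λI) = λ^2 - 4λ + 4 = 0.
Single eigenvalue λ = 2 with algebraic multiplicity 2.
Eigenvector v = (0,-1); generalized eigenvector w with (A-λI)w=v is (1,1).
General solution: e^(2t)[K_1·v + K_2·(t·v + w)].

u(t) = K_2e^(2t), v(t) = -K_1e^(2t) - K_2te^(2t) + K_2e^(2t)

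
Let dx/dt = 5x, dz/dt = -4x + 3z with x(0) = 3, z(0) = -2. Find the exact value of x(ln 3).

A = [[5,0],[-4,3]]; eigenvalues λ = 3, 5.
Eigenvectors: (0,1) for λ=3, (-1,2) for λ=5.
From the initial condition, c_1 = 4, c_2 = -3.
x(ln 3) = (4)(3^3)(0) + (-3)(3^5)(-1) = 729.

729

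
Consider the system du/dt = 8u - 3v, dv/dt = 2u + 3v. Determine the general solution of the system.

u(t) = 3C_1e^(6t) + C_2e^(5t), v(t) = 2C_1e^(6t) + C_2e^(5t)

Coefficient matrix A = [[8, -3], [2, 3]].
Characteristic polynomial det(A - λI) = λ^2 - 11λ + 30 = 0.
Eigenvalues λ = 6, 5.
For λ=6: (A-λI) row 1 is [2, -3], so an eigenvector is (3, 2).
For λ=5: (A-λI) row 1 is [3, -3], so an eigenvector is (1, 1).
General solution: C_1e^(6t)(3,2) + C_2e^(5t)(1,1).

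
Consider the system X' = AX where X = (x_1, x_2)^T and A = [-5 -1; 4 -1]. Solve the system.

x_1(t) = -C_1e^(-3t) - C_2te^(-3t), x_2(t) = 2C_1e^(-3t) + 2C_2te^(-3t) + C_2e^(-3t)

Coefficient matrix A = [[-5, -1], [4, -1]].
Characteristic polynomial det(A - λI) = λ^2 + 6λ + 9 = 0.
Single eigenvalue λ = -3 with algebraic multiplicity 2.
Eigenvector v = (-1,2); generalized eigenvector w with (A-λI)w=v is (0,1).
General solution: e^(-3t)[C_1·v + C_2·(t·v + w)].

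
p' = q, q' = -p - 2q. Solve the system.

p(t) = c_1e^(-t) + c_2te^(-t) + c_2e^(-t), q(t) = -c_1e^(-t) - c_2te^(-t)

Coefficient matrix A = [[0, 1], [-1, -2]].
Characteristic polynomial det(A - λI) = λ^2 + 2λ + 1 = 0.
Single eigenvalue λ = -1 with algebraic multiplicity 2.
Eigenvector v = (1,-1); generalized eigenvector w with (A-λI)w=v is (1,0).
General solution: e^(-t)[c_1·v + c_2·(t·v + w)].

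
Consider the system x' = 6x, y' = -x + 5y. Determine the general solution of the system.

Coefficient matrix A = [[6, 0], [-1, 5]].
Characteristic polynomial det(A - λI) = λ^2 - 11λ + 30 = 0.
Eigenvalues λ = 5, 6.
For λ=5: (A-λI) row 1 is [1, 0], so an eigenvector is (0, 1).
For λ=6: (A-λI) row 2 is [-1, -1], so an eigenvector is (1, -1).
General solution: c_1e^(5t)(0,1) + c_2e^(6t)(1,-1).

x(t) = c_2e^(6t), y(t) = c_1e^(5t) - c_2e^(6t)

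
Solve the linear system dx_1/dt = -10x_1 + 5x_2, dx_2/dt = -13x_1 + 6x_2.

Coefficient matrix A = [[-10, 5], [-13, 6]].
Characteristic polynomial det(A - λI) = λ^2 + 4λ + 5 = 0.
Eigenvalues λ = -2 ± i (complex conjugate pair).
For λ=-2+i: an eigenvector is (2,3) - i(-1,-2) = (2 + i, 3 + 2i).
A real fundamental pair from Re and Im of e^((-2+i)t)v: X_1 = e^(-2t)(cos(t)·(2,3) + sin(t)·(-1,-2)), X_2 = e^(-2t)(sin(t)·(2,3) - cos(t)·(-1,-2)).
General solution: c_1X_1 + c_2X_2.

x_1(t) = -c_1e^(-2t)sin(t) + 2c_1e^(-2t)cos(t) + 2c_2e^(-2t)sin(t) + c_2e^(-2t)cos(t), x_2(t) = -2c_1e^(-2t)sin(t) + 3c_1e^(-2t)cos(t) + 3c_2e^(-2t)sin(t) + 2c_2e^(-2t)cos(t)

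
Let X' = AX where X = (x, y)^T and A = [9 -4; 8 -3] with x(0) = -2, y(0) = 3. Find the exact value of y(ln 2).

-204

A = [[9,-4],[8,-3]]; eigenvalues λ = 1, 5.
Eigenvectors: (1,2) for λ=1, (1,1) for λ=5.
From the initial condition, c_1 = 5, c_2 = -7.
y(ln 2) = (5)(2^1)(2) + (-7)(2^5)(1) = -204.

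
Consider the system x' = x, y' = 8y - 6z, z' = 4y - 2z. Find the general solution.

Coefficient matrix A = [[1, 0, 0], [0, 8, -6], [0, 4, -2]].
det(A - λI) = 0 gives eigenvalues λ = 1, 4, 2.
For λ=1: eigenvector (1,0,0).
For λ=4: eigenvector (0,3,2).
For λ=2: eigenvector (0,1,1).
General solution: C_1e^(t)(1,0,0) + C_2e^(4t)(0,3,2) + C_3e^(2t)(0,1,1).

x(t) = C_1e^(t), y(t) = 3C_2e^(4t) + C_3e^(2t), z(t) = 2C_2e^(4t) + C_3e^(2t)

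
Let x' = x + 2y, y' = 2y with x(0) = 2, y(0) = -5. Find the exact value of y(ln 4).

-80

A = [[1,2],[0,2]]; eigenvalues λ = 1, 2.
Eigenvectors: (1,0) for λ=1, (-2,-1) for λ=2.
From the initial condition, c_1 = 12, c_2 = 5.
y(ln 4) = (12)(4^1)(0) + (5)(4^2)(-1) = -80.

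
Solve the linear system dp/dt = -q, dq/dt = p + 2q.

p(t) = C_1e^(t) + C_2te^(t) + 2C_2e^(t), q(t) = -C_1e^(t) - C_2te^(t) - 3C_2e^(t)

Coefficient matrix A = [[0, -1], [1, 2]].
Characteristic polynomial det(A - λI) = λ^2 - 2λ + 1 = 0.
Single eigenvalue λ = 1 with algebraic multiplicity 2.
Eigenvector v = (1,-1); generalized eigenvector w with (A-λI)w=v is (2,-3).
General solution: e^(t)[C_1·v + C_2·(t·v + w)].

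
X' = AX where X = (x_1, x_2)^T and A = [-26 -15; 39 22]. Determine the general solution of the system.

x_1(t) = -K_1e^(-2t)sin(3t) + 2K_1e^(-2t)cos(3t) + 2K_2e^(-2t)sin(3t) + K_2e^(-2t)cos(3t), x_2(t) = 2K_1e^(-2t)sin(3t) - 3K_1e^(-2t)cos(3t) - 3K_2e^(-2t)sin(3t) - 2K_2e^(-2t)cos(3t)

Coefficient matrix A = [[-26, -15], [39, 22]].
Characteristic polynomial det(A - λI) = λ^2 + 4λ + 13 = 0.
Eigenvalues λ = -2 ± 3i (complex conjugate pair).
For λ=-2+3i: an eigenvector is (2,-3) - i(-1,2) = (2 + i, -3 - 2i).
A real fundamental pair from Re and Im of e^((-2+3i)t)v: X_1 = e^(-2t)(cos(3t)·(2,-3) + sin(3t)·(-1,2)), X_2 = e^(-2t)(sin(3t)·(2,-3) - cos(3t)·(-1,2)).
General solution: K_1X_1 + K_2X_2.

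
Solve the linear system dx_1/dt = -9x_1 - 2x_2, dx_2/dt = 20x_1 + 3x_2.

Coefficient matrix A = [[-9, -2], [20, 3]].
Characteristic polynomial det(A - λI) = λ^2 + 6λ + 13 = 0.
Eigenvalues λ = -3 ± 2i (complex conjugate pair).
For λ=-3+2i: an eigenvector is (1,-3) - i(0,1) = (1, -3 - i).
A real fundamental pair from Re and Im of e^((-3+2i)t)v: X_1 = e^(-3t)(cos(2t)·(1,-3) + sin(2t)·(0,1)), X_2 = e^(-3t)(sin(2t)·(1,-3) - cos(2t)·(0,1)).
General solution: K_1X_1 + K_2X_2.

x_1(t) = K_1e^(-3t)cos(2t) + K_2e^(-3t)sin(2t), x_2(t) = K_1e^(-3t)sin(2t) - 3K_1e^(-3t)cos(2t) - 3K_2e^(-3t)sin(2t) - K_2e^(-3t)cos(2t)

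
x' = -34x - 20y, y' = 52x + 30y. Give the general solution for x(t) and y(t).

Coefficient matrix A = [[-34, -20], [52, 30]].
Characteristic polynomial det(A - λI) = λ^2 + 4λ + 20 = 0.
Eigenvalues λ = -2 ± 4i (complex conjugate pair).
For λ=-2+4i: an eigenvector is (-1,2) - i(-2,3) = (-1 + 2i, 2 - 3i).
A real fundamental pair from Re and Im of e^((-2+4i)t)v: X_1 = e^(-2t)(cos(4t)·(-1,2) + sin(4t)·(-2,3)), X_2 = e^(-2t)(sin(4t)·(-1,2) - cos(4t)·(-2,3)).
General solution: C_1X_1 + C_2X_2.

x(t) = -2C_1e^(-2t)sin(4t) - C_1e^(-2t)cos(4t) - C_2e^(-2t)sin(4t) + 2C_2e^(-2t)cos(4t), y(t) = 3C_1e^(-2t)sin(4t) + 2C_1e^(-2t)cos(4t) + 2C_2e^(-2t)sin(4t) - 3C_2e^(-2t)cos(4t)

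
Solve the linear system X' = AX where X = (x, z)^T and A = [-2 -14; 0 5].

Coefficient matrix A = [[-2, -14], [0, 5]].
Characteristic polynomial det(A - λI) = λ^2 - 3λ - 10 = 0.
Eigenvalues λ = -2, 5.
For λ=-2: (A-λI) row 1 is [0, -14], so an eigenvector is (1, 0).
For λ=5: (A-λI) row 1 is [-7, -14], so an eigenvector is (-2, 1).
General solution: C_1e^(-2t)(1,0) + C_2e^(5t)(-2,1).

x(t) = C_1e^(-2t) - 2C_2e^(5t), z(t) = C_2e^(5t)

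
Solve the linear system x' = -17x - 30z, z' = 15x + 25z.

Coefficient matrix A = [[-17, -30], [15, 25]].
Characteristic polynomial det(A - λI) = λ^2 - 8λ + 25 = 0.
Eigenvalues λ = 4 ± 3i (complex conjugate pair).
For λ=4+3i: an eigenvector is (-1,1) - i(-3,2) = (-1 + 3i, 1 - 2i).
A real fundamental pair from Re and Im of e^((4+3i)t)v: X_1 = e^(4t)(cos(3t)·(-1,1) + sin(3t)·(-3,2)), X_2 = e^(4t)(sin(3t)·(-1,1) - cos(3t)·(-3,2)).
General solution: C_1X_1 + C_2X_2.

x(t) = -3C_1e^(4t)sin(3t) - C_1e^(4t)cos(3t) - C_2e^(4t)sin(3t) + 3C_2e^(4t)cos(3t), z(t) = 2C_1e^(4t)sin(3t) + C_1e^(4t)cos(3t) + C_2e^(4t)sin(3t) - 2C_2e^(4t)cos(3t)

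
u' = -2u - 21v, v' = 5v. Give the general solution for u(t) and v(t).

u(t) = -3c_1e^(5t) - c_2e^(-2t), v(t) = c_1e^(5t)

Coefficient matrix A = [[-2, -21], [0, 5]].
Characteristic polynomial det(A - λI) = λ^2 - 3λ - 10 = 0.
Eigenvalues λ = 5, -2.
For λ=5: (A-λI) row 1 is [-7, -21], so an eigenvector is (-3, 1).
For λ=-2: (A-λI) row 1 is [0, -21], so an eigenvector is (-1, 0).
General solution: c_1e^(5t)(-3,1) + c_2e^(-2t)(-1,0).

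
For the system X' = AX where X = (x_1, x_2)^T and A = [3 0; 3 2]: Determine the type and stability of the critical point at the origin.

unstable node

A = [[3,0],[3,2]]; det(A-λI) = λ^2 - 5λ + 6.
λ = 3, 2: both positive.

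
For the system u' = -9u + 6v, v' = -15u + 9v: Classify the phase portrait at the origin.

center

A = [[-9,6],[-15,9]]; det(A-λI) = λ^2 + 9.
λ = 0 ± 3i: zero real part.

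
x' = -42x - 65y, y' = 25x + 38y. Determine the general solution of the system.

x(t) = -3C_1e^(-2t)sin(5t) + 2C_1e^(-2t)cos(5t) + 2C_2e^(-2t)sin(5t) + 3C_2e^(-2t)cos(5t), y(t) = 2C_1e^(-2t)sin(5t) - C_1e^(-2t)cos(5t) - C_2e^(-2t)sin(5t) - 2C_2e^(-2t)cos(5t)

Coefficient matrix A = [[-42, -65], [25, 38]].
Characteristic polynomial det(A - λI) = λ^2 + 4λ + 29 = 0.
Eigenvalues λ = -2 ± 5i (complex conjugate pair).
For λ=-2+5i: an eigenvector is (2,-1) - i(-3,2) = (2 + 3i, -1 - 2i).
A real fundamental pair from Re and Im of e^((-2+5i)t)v: X_1 = e^(-2t)(cos(5t)·(2,-1) + sin(5t)·(-3,2)), X_2 = e^(-2t)(sin(5t)·(2,-1) - cos(5t)·(-3,2)).
General solution: C_1X_1 + C_2X_2.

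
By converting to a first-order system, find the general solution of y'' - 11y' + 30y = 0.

y(t) = C_1e^(6t) + C_2e^(5t)

Let x_1 = y, x_2 = y'. Then x_1' = x_2 and x_2' = -30x_1 + 11x_2.
A = [[0,1],[-30,11]]; det(A-λI) = λ^2 - 11λ + 30.
Eigenvalues λ = 6, 5 with eigenvectors (1,6), (1,5).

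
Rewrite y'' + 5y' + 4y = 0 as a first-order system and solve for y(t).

Let x_1 = y, x_2 = y'. Then x_1' = x_2 and x_2' = -4x_1 - 5x_2.
A = [[0,1],[-4,-5]]; det(A-λI) = λ^2 + 5λ + 4.
Eigenvalues λ = -4, -1 with eigenvectors (1,-4), (1,-1).

y(t) = K_1e^(-4t) + K_2e^(-t)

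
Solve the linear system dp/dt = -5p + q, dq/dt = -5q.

Coefficient matrix A = [[-5, 1], [0, -5]].
Characteristic polynomial det(A - λI) = λ^2 + 10λ + 25 = 0.
Single eigenvalue λ = -5 with algebraic multiplicity 2.
Eigenvector v = (-1,0); generalized eigenvector w with (A-λI)w=v is (1,-1).
General solution: e^(-5t)[C_1·v + C_2·(t·v + w)].

p(t) = -C_1e^(-5t) - C_2te^(-5t) + C_2e^(-5t), q(t) = -C_2e^(-5t)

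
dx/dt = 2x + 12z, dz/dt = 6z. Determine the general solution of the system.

Coefficient matrix A = [[2, 12], [0, 6]].
Characteristic polynomial det(A - λI) = λ^2 - 8λ + 12 = 0.
Eigenvalues λ = 6, 2.
For λ=6: (A-λI) row 1 is [-4, 12], so an eigenvector is (-3, -1).
For λ=2: (A-λI) row 1 is [0, 12], so an eigenvector is (1, 0).
General solution: c_1e^(6t)(-3,-1) + c_2e^(2t)(1,0).

x(t) = -3c_1e^(6t) + c_2e^(2t), z(t) = -c_1e^(6t)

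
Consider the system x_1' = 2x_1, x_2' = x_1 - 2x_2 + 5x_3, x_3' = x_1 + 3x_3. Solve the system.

Coefficient matrix A = [[2, 0, 0], [1, -2, 5], [1, 0, 3]].
det(A - λI) = 0 gives eigenvalues λ = -2, 3, 2.
For λ=-2: eigenvector (0,1,0).
For λ=3: eigenvector (0,1,1).
For λ=2: eigenvector (-1,1,1).
General solution: c_1e^(-2t)(0,1,0) + c_2e^(3t)(0,1,1) + c_3e^(2t)(-1,1,1).

x_1(t) = -c_3e^(2t), x_2(t) = c_1e^(-2t) + c_2e^(3t) + c_3e^(2t), x_3(t) = c_2e^(3t) + c_3e^(2t)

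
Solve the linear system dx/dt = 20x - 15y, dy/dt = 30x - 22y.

x(t) = K_1e^(-t)sin(3t) - 2K_1e^(-t)cos(3t) - 2K_2e^(-t)sin(3t) - K_2e^(-t)cos(3t), y(t) = K_1e^(-t)sin(3t) - 3K_1e^(-t)cos(3t) - 3K_2e^(-t)sin(3t) - K_2e^(-t)cos(3t)

Coefficient matrix A = [[20, -15], [30, -22]].
Characteristic polynomial det(A - λI) = λ^2 + 2λ + 10 = 0.
Eigenvalues λ = -1 ± 3i (complex conjugate pair).
For λ=-1+3i: an eigenvector is (-2,-3) - i(1,1) = (-2 - i, -3 - i).
A real fundamental pair from Re and Im of e^((-1+3i)t)v: X_1 = e^(-t)(cos(3t)·(-2,-3) + sin(3t)·(1,1)), X_2 = e^(-t)(sin(3t)·(-2,-3) - cos(3t)·(1,1)).
General solution: K_1X_1 + K_2X_2.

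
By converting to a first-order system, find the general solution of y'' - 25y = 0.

Let x_1 = y, x_2 = y'. Then x_1' = x_2 and x_2' = 25x_1.
A = [[0,1],[25,0]]; det(A-λI) = λ^2 - 25.
Eigenvalues λ = -5, 5 with eigenvectors (1,-5), (1,5).

y(t) = C_1e^(-5t) + C_2e^(5t)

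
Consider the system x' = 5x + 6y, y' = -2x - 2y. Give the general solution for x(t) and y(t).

x(t) = -2C_1e^(2t) - 3C_2e^(t), y(t) = C_1e^(2t) + 2C_2e^(t)

Coefficient matrix A = [[5, 6], [-2, -2]].
Characteristic polynomial det(A - λI) = λ^2 - 3λ + 2 = 0.
Eigenvalues λ = 2, 1.
For λ=2: (A-λI) row 1 is [3, 6], so an eigenvector is (-2, 1).
For λ=1: (A-λI) row 1 is [4, 6], so an eigenvector is (-3, 2).
General solution: C_1e^(2t)(-2,1) + C_2e^(t)(-3,2).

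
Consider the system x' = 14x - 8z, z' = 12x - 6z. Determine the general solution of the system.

x(t) = -2K_1e^(2t) - K_2e^(6t), z(t) = -3K_1e^(2t) - K_2e^(6t)

Coefficient matrix A = [[14, -8], [12, -6]].
Characteristic polynomial det(A - λI) = λ^2 - 8λ + 12 = 0.
Eigenvalues λ = 2, 6.
For λ=2: (A-λI) row 1 is [12, -8], so an eigenvector is (-2, -3).
For λ=6: (A-λI) row 1 is [8, -8], so an eigenvector is (-1, -1).
General solution: K_1e^(2t)(-2,-3) + K_2e^(6t)(-1,-1).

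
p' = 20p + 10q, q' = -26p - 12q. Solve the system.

p(t) = c_1e^(4t)sin(2t) + 2c_1e^(4t)cos(2t) + 2c_2e^(4t)sin(2t) - c_2e^(4t)cos(2t), q(t) = -2c_1e^(4t)sin(2t) - 3c_1e^(4t)cos(2t) - 3c_2e^(4t)sin(2t) + 2c_2e^(4t)cos(2t)

Coefficient matrix A = [[20, 10], [-26, -12]].
Characteristic polynomial det(A - λI) = λ^2 - 8λ + 20 = 0.
Eigenvalues λ = 4 ± 2i (complex conjugate pair).
For λ=4+2i: an eigenvector is (2,-3) - i(1,-2) = (2 - i, -3 + 2i).
A real fundamental pair from Re and Im of e^((4+2i)t)v: X_1 = e^(4t)(cos(2t)·(2,-3) + sin(2t)·(1,-2)), X_2 = e^(4t)(sin(2t)·(2,-3) - cos(2t)·(1,-2)).
General solution: c_1X_1 + c_2X_2.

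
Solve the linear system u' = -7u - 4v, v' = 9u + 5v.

u(t) = -2c_1e^(-t) - 2c_2te^(-t) - c_2e^(-t), v(t) = 3c_1e^(-t) + 3c_2te^(-t) + 2c_2e^(-t)

Coefficient matrix A = [[-7, -4], [9, 5]].
Characteristic polynomial det(A - λI) = λ^2 + 2λ + 1 = 0.
Single eigenvalue λ = -1 with algebraic multiplicity 2.
Eigenvector v = (-2,3); generalized eigenvector w with (A-λI)w=v is (-1,2).
General solution: e^(-t)[c_1·v + c_2·(t·v + w)].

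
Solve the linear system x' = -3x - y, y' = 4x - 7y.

x(t) = c_1e^(-5t) + c_2te^(-5t) + c_2e^(-5t), y(t) = 2c_1e^(-5t) + 2c_2te^(-5t) + c_2e^(-5t)

Coefficient matrix A = [[-3, -1], [4, -7]].
Characteristic polynomial det(A - λI) = λ^2 + 10λ + 25 = 0.
Single eigenvalue λ = -5 with algebraic multiplicity 2.
Eigenvector v = (1,2); generalized eigenvector w with (A-λI)w=v is (1,1).
General solution: e^(-5t)[c_1·v + c_2·(t·v + w)].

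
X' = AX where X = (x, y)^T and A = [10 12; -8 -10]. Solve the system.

x(t) = -c_1e^(-2t) - 3c_2e^(2t), y(t) = c_1e^(-2t) + 2c_2e^(2t)

Coefficient matrix A = [[10, 12], [-8, -10]].
Characteristic polynomial det(A - λI) = λ^2 - 4 = 0.
Eigenvalues λ = -2, 2.
For λ=-2: (A-λI) row 1 is [12, 12], so an eigenvector is (-1, 1).
For λ=2: (A-λI) row 1 is [8, 12], so an eigenvector is (-3, 2).
General solution: c_1e^(-2t)(-1,1) + c_2e^(2t)(-3,2).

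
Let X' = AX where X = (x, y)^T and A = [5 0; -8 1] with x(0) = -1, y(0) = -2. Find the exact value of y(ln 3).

474

A = [[5,0],[-8,1]]; eigenvalues λ = 5, 1.
Eigenvectors: (-1,2) for λ=5, (0,-1) for λ=1.
From the initial condition, c_1 = 1, c_2 = 4.
y(ln 3) = (1)(3^5)(2) + (4)(3^1)(-1) = 474.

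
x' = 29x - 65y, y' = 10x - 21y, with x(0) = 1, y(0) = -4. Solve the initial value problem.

Coefficient matrix A = [[29, -65], [10, -21]].
Characteristic polynomial det(A - λI) = λ^2 - 8λ + 41 = 0.
Eigenvalues λ = 4 ± 5i (complex conjugate pair).
For λ=4+5i: an eigenvector is (-3,-1) - i(-2,-1) = (-3 + 2i, -1 + i).
A real fundamental pair from Re and Im of e^((4+5i)t)v: X_1 = e^(4t)(cos(5t)·(-3,-1) + sin(5t)·(-2,-1)), X_2 = e^(4t)(sin(5t)·(-3,-1) - cos(5t)·(-2,-1)).
General solution: c_1X_1 + c_2X_2.
Applying x(0)=1, y(0)=-4 gives c_1=-9, c_2=-13.

x(t) = 57e^(4t)sin(5t) + e^(4t)cos(5t), y(t) = 22e^(4t)sin(5t) - 4e^(4t)cos(5t)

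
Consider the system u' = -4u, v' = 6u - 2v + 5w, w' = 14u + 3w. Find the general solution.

Coefficient matrix A = [[-4, 0, 0], [6, -2, 5], [14, 0, 3]].
det(A - λI) = 0 gives eigenvalues λ = -2, -4, 3.
For λ=-2: eigenvector (0,1,0).
For λ=-4: eigenvector (1,2,-2).
For λ=3: eigenvector (0,1,1).
General solution: K_1e^(-2t)(0,1,0) + K_2e^(-4t)(1,2,-2) + K_3e^(3t)(0,1,1).

u(t) = K_2e^(-4t), v(t) = K_1e^(-2t) + 2K_2e^(-4t) + K_3e^(3t), w(t) = -2K_2e^(-4t) + K_3e^(3t)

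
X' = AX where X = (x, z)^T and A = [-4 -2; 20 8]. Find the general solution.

Coefficient matrix A = [[-4, -2], [20, 8]].
Characteristic polynomial det(A - λI) = λ^2 - 4λ + 8 = 0.
Eigenvalues λ = 2 ± 2i (complex conjugate pair).
For λ=2+2i: an eigenvector is (-1,3) - i(0,-1) = (-1, 3 + i).
A real fundamental pair from Re and Im of e^((2+2i)t)v: X_1 = e^(2t)(cos(2t)·(-1,3) + sin(2t)·(0,-1)), X_2 = e^(2t)(sin(2t)·(-1,3) - cos(2t)·(0,-1)).
General solution: c_1X_1 + c_2X_2.

x(t) = -c_1e^(2t)cos(2t) - c_2e^(2t)sin(2t), z(t) = -c_1e^(2t)sin(2t) + 3c_1e^(2t)cos(2t) + 3c_2e^(2t)sin(2t) + c_2e^(2t)cos(2t)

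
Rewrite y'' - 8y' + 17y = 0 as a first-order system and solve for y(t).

Let x_1 = y, x_2 = y'. Then x_1' = x_2 and x_2' = -17x_1 + 8x_2.
A = [[0,1],[-17,8]]; det(A-λI) = λ^2 - 8λ + 17.
Eigenvalues λ = 4 ± i.

y(t) = C_1e^(4t)cos(t) + C_2e^(4t)sin(t)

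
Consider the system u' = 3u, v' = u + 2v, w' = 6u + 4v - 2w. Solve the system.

Coefficient matrix A = [[3, 0, 0], [1, 2, 0], [6, 4, -2]].
det(A - λI) = 0 gives eigenvalues λ = 3, 2, -2.
For λ=3: eigenvector (1,1,2).
For λ=2: eigenvector (0,1,1).
For λ=-2: eigenvector (0,0,1).
General solution: c_1e^(3t)(1,1,2) + c_2e^(2t)(0,1,1) + c_3e^(-2t)(0,0,1).

u(t) = c_1e^(3t), v(t) = c_1e^(3t) + c_2e^(2t), w(t) = 2c_1e^(3t) + c_2e^(2t) + c_3e^(-2t)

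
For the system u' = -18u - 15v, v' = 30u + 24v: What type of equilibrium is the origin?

A = [[-18,-15],[30,24]]; det(A-λI) = λ^2 - 6λ + 18.
λ = 3 ± 3i: positive real part.

unstable spiral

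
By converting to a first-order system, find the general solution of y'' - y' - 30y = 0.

Let x_1 = y, x_2 = y'. Then x_1' = x_2 and x_2' = 30x_1 + x_2.
A = [[0,1],[30,1]]; det(A-λI) = λ^2 - λ - 30.
Eigenvalues λ = -5, 6 with eigenvectors (1,-5), (1,6).

y(t) = K_1e^(-5t) + K_2e^(6t)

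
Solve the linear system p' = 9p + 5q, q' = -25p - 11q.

p(t) = c_1e^(-t)cos(5t) + c_2e^(-t)sin(5t), q(t) = -c_1e^(-t)sin(5t) - 2c_1e^(-t)cos(5t) - 2c_2e^(-t)sin(5t) + c_2e^(-t)cos(5t)

Coefficient matrix A = [[9, 5], [-25, -11]].
Characteristic polynomial det(A - λI) = λ^2 + 2λ + 26 = 0.
Eigenvalues λ = -1 ± 5i (complex conjugate pair).
For λ=-1+5i: an eigenvector is (1,-2) - i(0,-1) = (1, -2 + i).
A real fundamental pair from Re and Im of e^((-1+5i)t)v: X_1 = e^(-t)(cos(5t)·(1,-2) + sin(5t)·(0,-1)), X_2 = e^(-t)(sin(5t)·(1,-2) - cos(5t)·(0,-1)).
General solution: c_1X_1 + c_2X_2.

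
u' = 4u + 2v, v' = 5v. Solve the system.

Coefficient matrix A = [[4, 2], [0, 5]].
Characteristic polynomial det(A - λI) = λ^2 - 9λ + 20 = 0.
Eigenvalues λ = 5, 4.
For λ=5: (A-λI) row 1 is [-1, 2], so an eigenvector is (2, 1).
For λ=4: (A-λI) row 1 is [0, 2], so an eigenvector is (-1, 0).
General solution: K_1e^(5t)(2,1) + K_2e^(4t)(-1,0).

u(t) = 2K_1e^(5t) - K_2e^(4t), v(t) = K_1e^(5t)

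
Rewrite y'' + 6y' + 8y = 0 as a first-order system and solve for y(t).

y(t) = K_1e^(-2t) + K_2e^(-4t)

Let x_1 = y, x_2 = y'. Then x_1' = x_2 and x_2' = -8x_1 - 6x_2.
A = [[0,1],[-8,-6]]; det(A-λI) = λ^2 + 6λ + 8.
Eigenvalues λ = -2, -4 with eigenvectors (1,-2), (1,-4).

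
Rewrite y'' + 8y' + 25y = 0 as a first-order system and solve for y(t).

Let x_1 = y, x_2 = y'. Then x_1' = x_2 and x_2' = -25x_1 - 8x_2.
A = [[0,1],[-25,-8]]; det(A-λI) = λ^2 + 8λ + 25.
Eigenvalues λ = -4 ± 3i.

y(t) = C_1e^(-4t)cos(3t) + C_2e^(-4t)sin(3t)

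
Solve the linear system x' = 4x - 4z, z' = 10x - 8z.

Coefficient matrix A = [[4, -4], [10, -8]].
Characteristic polynomial det(A - λI) = λ^2 + 4λ + 8 = 0.
Eigenvalues λ = -2 ± 2i (complex conjugate pair).
For λ=-2+2i: an eigenvector is (-1,-2) - i(1,1) = (-1 - i, -2 - i).
A real fundamental pair from Re and Im of e^((-2+2i)t)v: X_1 = e^(-2t)(cos(2t)·(-1,-2) + sin(2t)·(1,1)), X_2 = e^(-2t)(sin(2t)·(-1,-2) - cos(2t)·(1,1)).
General solution: C_1X_1 + C_2X_2.

x(t) = C_1e^(-2t)sin(2t) - C_1e^(-2t)cos(2t) - C_2e^(-2t)sin(2t) - C_2e^(-2t)cos(2t), z(t) = C_1e^(-2t)sin(2t) - 2C_1e^(-2t)cos(2t) - 2C_2e^(-2t)sin(2t) - C_2e^(-2t)cos(2t)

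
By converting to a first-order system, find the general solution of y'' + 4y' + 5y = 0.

y(t) = C_1e^(-2t)cos(t) + C_2e^(-2t)sin(t)

Let x_1 = y, x_2 = y'. Then x_1' = x_2 and x_2' = -5x_1 - 4x_2.
A = [[0,1],[-5,-4]]; det(A-λI) = λ^2 + 4λ + 5.
Eigenvalues λ = -2 ± i.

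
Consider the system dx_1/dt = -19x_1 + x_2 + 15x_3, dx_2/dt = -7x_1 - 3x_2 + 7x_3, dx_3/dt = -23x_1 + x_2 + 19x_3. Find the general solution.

Coefficient matrix A = [[-19, 1, 15], [-7, -3, 7], [-23, 1, 19]].
det(A - λI) = 0 gives eigenvalues λ = -3, -4, 4.
For λ=-3: eigenvector (1,1,1).
For λ=-4: eigenvector (1,0,1).
For λ=4: eigenvector (2,1,3).
General solution: c_1e^(-3t)(1,1,1) + c_2e^(-4t)(1,0,1) + c_3e^(4t)(2,1,3).

x_1(t) = c_1e^(-3t) + c_2e^(-4t) + 2c_3e^(4t), x_2(t) = c_1e^(-3t) + c_3e^(4t), x_3(t) = c_1e^(-3t) + c_2e^(-4t) + 3c_3e^(4t)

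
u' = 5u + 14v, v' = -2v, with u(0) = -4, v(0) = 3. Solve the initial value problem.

u(t) = 2e^(5t) - 6e^(-2t), v(t) = 3e^(-2t)

Coefficient matrix A = [[5, 14], [0, -2]].
Characteristic polynomial det(A - λI) = λ^2 - 3λ - 10 = 0.
Eigenvalues λ = 5, -2.
For λ=5: (A-λI) row 1 is [0, 14], so an eigenvector is (1, 0).
For λ=-2: (A-λI) row 1 is [7, 14], so an eigenvector is (-2, 1).
General solution: C_1e^(5t)(1,0) + C_2e^(-2t)(-2,1).
Applying u(0)=-4, v(0)=3 gives C_1=2, C_2=3.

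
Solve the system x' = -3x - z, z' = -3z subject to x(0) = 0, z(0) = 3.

x(t) = -3te^(-3t), z(t) = 3e^(-3t)

Coefficient matrix A = [[-3, -1], [0, -3]].
Characteristic polynomial det(A - λI) = λ^2 + 6λ + 9 = 0.
Single eigenvalue λ = -3 with algebraic multiplicity 2.
Eigenvector v = (-1,0); generalized eigenvector w with (A-λI)w=v is (2,1).
General solution: e^(-3t)[c_1·v + c_2·(t·v + w)].
Applying x(0)=0, z(0)=3 gives c_1=6, c_2=3.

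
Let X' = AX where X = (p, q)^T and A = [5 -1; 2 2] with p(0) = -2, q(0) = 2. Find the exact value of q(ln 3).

A = [[5,-1],[2,2]]; eigenvalues λ = 3, 4.
Eigenvectors: (-1,-2) for λ=3, (1,1) for λ=4.
From the initial condition, c_1 = -4, c_2 = -6.
q(ln 3) = (-4)(3^3)(-2) + (-6)(3^4)(1) = -270.

-270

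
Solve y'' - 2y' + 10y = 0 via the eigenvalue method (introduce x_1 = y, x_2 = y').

Let x_1 = y, x_2 = y'. Then x_1' = x_2 and x_2' = -10x_1 + 2x_2.
A = [[0,1],[-10,2]]; det(A-λI) = λ^2 - 2λ + 10.
Eigenvalues λ = 1 ± 3i.

y(t) = c_1e^(t)cos(3t) + c_2e^(t)sin(3t)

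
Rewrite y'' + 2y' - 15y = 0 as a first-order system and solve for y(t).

Let x_1 = y, x_2 = y'. Then x_1' = x_2 and x_2' = 15x_1 - 2x_2.
A = [[0,1],[15,-2]]; det(A-λI) = λ^2 + 2λ - 15.
Eigenvalues λ = -5, 3 with eigenvectors (1,-5), (1,3).

y(t) = K_1e^(-5t) + K_2e^(3t)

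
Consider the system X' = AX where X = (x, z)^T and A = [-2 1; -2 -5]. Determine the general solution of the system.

x(t) = -C_1e^(-4t) - C_2e^(-3t), z(t) = 2C_1e^(-4t) + C_2e^(-3t)

Coefficient matrix A = [[-2, 1], [-2, -5]].
Characteristic polynomial det(A - λI) = λ^2 + 7λ + 12 = 0.
Eigenvalues λ = -4, -3.
For λ=-4: (A-λI) row 1 is [2, 1], so an eigenvector is (-1, 2).
For λ=-3: (A-λI) row 1 is [1, 1], so an eigenvector is (-1, 1).
General solution: C_1e^(-4t)(-1,2) + C_2e^(-3t)(-1,1).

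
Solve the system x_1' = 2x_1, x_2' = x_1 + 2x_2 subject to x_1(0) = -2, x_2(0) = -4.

x_1(t) = -2e^(2t), x_2(t) = -2te^(2t) - 4e^(2t)

Coefficient matrix A = [[2, 0], [1, 2]].
Characteristic polynomial det(A - λI) = λ^2 - 4λ + 4 = 0.
Single eigenvalue λ = 2 with algebraic multiplicity 2.
Eigenvector v = (0,1); generalized eigenvector w with (A-λI)w=v is (1,-3).
General solution: e^(2t)[c_1·v + c_2·(t·v + w)].
Applying x_1(0)=-2, x_2(0)=-4 gives c_1=-10, c_2=-2.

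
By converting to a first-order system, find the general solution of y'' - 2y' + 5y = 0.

y(t) = c_1e^(t)cos(2t) + c_2e^(t)sin(2t)

Let x_1 = y, x_2 = y'. Then x_1' = x_2 and x_2' = -5x_1 + 2x_2.
A = [[0,1],[-5,2]]; det(A-λI) = λ^2 - 2λ + 5.
Eigenvalues λ = 1 ± 2i.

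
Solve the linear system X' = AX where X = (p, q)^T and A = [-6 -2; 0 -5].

p(t) = 2K_1e^(-5t) + K_2e^(-6t), q(t) = -K_1e^(-5t)

Coefficient matrix A = [[-6, -2], [0, -5]].
Characteristic polynomial det(A - λI) = λ^2 + 11λ + 30 = 0.
Eigenvalues λ = -5, -6.
For λ=-5: (A-λI) row 1 is [-1, -2], so an eigenvector is (2, -1).
For λ=-6: (A-λI) row 1 is [0, -2], so an eigenvector is (1, 0).
General solution: K_1e^(-5t)(2,-1) + K_2e^(-6t)(1,0).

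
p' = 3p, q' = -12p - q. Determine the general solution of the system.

Coefficient matrix A = [[3, 0], [-12, -1]].
Characteristic polynomial det(A - λI) = λ^2 - 2λ - 3 = 0.
Eigenvalues λ = 3, -1.
For λ=3: (A-λI) row 2 is [-12, -4], so an eigenvector is (1, -3).
For λ=-1: (A-λI) row 1 is [4, 0], so an eigenvector is (0, -1).
General solution: c_1e^(3t)(1,-3) + c_2e^(-t)(0,-1).

p(t) = c_1e^(3t), q(t) = -3c_1e^(3t) - c_2e^(-t)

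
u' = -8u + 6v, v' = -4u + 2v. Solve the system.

u(t) = C_1e^(-2t) - 3C_2e^(-4t), v(t) = C_1e^(-2t) - 2C_2e^(-4t)

Coefficient matrix A = [[-8, 6], [-4, 2]].
Characteristic polynomial det(A - λI) = λ^2 + 6λ + 8 = 0.
Eigenvalues λ = -2, -4.
For λ=-2: (A-λI) row 1 is [-6, 6], so an eigenvector is (1, 1).
For λ=-4: (A-λI) row 1 is [-4, 6], so an eigenvector is (-3, -2).
General solution: C_1e^(-2t)(1,1) + C_2e^(-4t)(-3,-2).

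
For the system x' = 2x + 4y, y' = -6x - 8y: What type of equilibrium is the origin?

A = [[2,4],[-6,-8]]; det(A-λI) = λ^2 + 6λ + 8.
λ = -2, -4: both negative.

stable node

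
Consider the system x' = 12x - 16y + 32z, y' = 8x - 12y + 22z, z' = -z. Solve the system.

Coefficient matrix A = [[12, -16, 32], [8, -12, 22], [0, 0, -1]].
det(A - λI) = 0 gives eigenvalues λ = -4, 4, -1.
For λ=-4: eigenvector (-1,-1,0).
For λ=4: eigenvector (2,1,0).
For λ=-1: eigenvector (0,2,1).
General solution: K_1e^(-4t)(-1,-1,0) + K_2e^(4t)(2,1,0) + K_3e^(-t)(0,2,1).

x(t) = -K_1e^(-4t) + 2K_2e^(4t), y(t) = -K_1e^(-4t) + K_2e^(4t) + 2K_3e^(-t), z(t) = K_3e^(-t)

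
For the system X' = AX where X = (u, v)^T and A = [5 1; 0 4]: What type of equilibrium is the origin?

A = [[5,1],[0,4]]; det(A-λI) = λ^2 - 9λ + 20.
λ = 4, 5: both positive.

unstable node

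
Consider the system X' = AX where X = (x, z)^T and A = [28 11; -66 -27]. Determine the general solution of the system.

Coefficient matrix A = [[28, 11], [-66, -27]].
Characteristic polynomial det(A - λI) = λ^2 - λ - 30 = 0.
Eigenvalues λ = -5, 6.
For λ=-5: (A-λI) row 1 is [33, 11], so an eigenvector is (1, -3).
For λ=6: (A-λI) row 1 is [22, 11], so an eigenvector is (1, -2).
General solution: K_1e^(-5t)(1,-3) + K_2e^(6t)(1,-2).

x(t) = K_1e^(-5t) + K_2e^(6t), z(t) = -3K_1e^(-5t) - 2K_2e^(6t)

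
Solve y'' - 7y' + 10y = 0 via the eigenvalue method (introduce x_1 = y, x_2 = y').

y(t) = c_1e^(2t) + c_2e^(5t)

Let x_1 = y, x_2 = y'. Then x_1' = x_2 and x_2' = -10x_1 + 7x_2.
A = [[0,1],[-10,7]]; det(A-λI) = λ^2 - 7λ + 10.
Eigenvalues λ = 2, 5 with eigenvectors (1,2), (1,5).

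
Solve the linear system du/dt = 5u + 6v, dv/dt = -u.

u(t) = -2c_1e^(2t) - 3c_2e^(3t), v(t) = c_1e^(2t) + c_2e^(3t)

Coefficient matrix A = [[5, 6], [-1, 0]].
Characteristic polynomial det(A - λI) = λ^2 - 5λ + 6 = 0.
Eigenvalues λ = 2, 3.
For λ=2: (A-λI) row 1 is [3, 6], so an eigenvector is (-2, 1).
For λ=3: (A-λI) row 1 is [2, 6], so an eigenvector is (-3, 1).
General solution: c_1e^(2t)(-2,1) + c_2e^(3t)(-3,1).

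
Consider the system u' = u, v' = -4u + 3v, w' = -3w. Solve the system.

u(t) = C_1e^(t), v(t) = 2C_1e^(t) + C_2e^(3t), w(t) = C_3e^(-3t)

Coefficient matrix A = [[1, 0, 0], [-4, 3, 0], [0, 0, -3]].
det(A - λI) = 0 gives eigenvalues λ = 1, 3, -3.
For λ=1: eigenvector (1,2,0).
For λ=3: eigenvector (0,1,0).
For λ=-3: eigenvector (0,0,1).
General solution: C_1e^(t)(1,2,0) + C_2e^(3t)(0,1,0) + C_3e^(-3t)(0,0,1).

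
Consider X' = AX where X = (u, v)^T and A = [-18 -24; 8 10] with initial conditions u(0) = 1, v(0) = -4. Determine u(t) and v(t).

u(t) = 21e^(-2t) - 20e^(-6t), v(t) = -14e^(-2t) + 10e^(-6t)

Coefficient matrix A = [[-18, -24], [8, 10]].
Characteristic polynomial det(A - λI) = λ^2 + 8λ + 12 = 0.
Eigenvalues λ = -2, -6.
For λ=-2: (A-λI) row 1 is [-16, -24], so an eigenvector is (-3, 2).
For λ=-6: (A-λI) row 1 is [-12, -24], so an eigenvector is (2, -1).
General solution: C_1e^(-2t)(-3,2) + C_2e^(-6t)(2,-1).
Applying u(0)=1, v(0)=-4 gives C_1=-7, C_2=-10.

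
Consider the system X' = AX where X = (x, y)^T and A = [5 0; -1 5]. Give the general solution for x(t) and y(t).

Coefficient matrix A = [[5, 0], [-1, 5]].
Characteristic polynomial det(A - λI) = λ^2 - 10λ + 25 = 0.
Single eigenvalue λ = 5 with algebraic multiplicity 2.
Eigenvector v = (0,1); generalized eigenvector w with (A-λI)w=v is (-1,1).
General solution: e^(5t)[K_1·v + K_2·(t·v + w)].

x(t) = -K_2e^(5t), y(t) = K_1e^(5t) + K_2te^(5t) + K_2e^(5t)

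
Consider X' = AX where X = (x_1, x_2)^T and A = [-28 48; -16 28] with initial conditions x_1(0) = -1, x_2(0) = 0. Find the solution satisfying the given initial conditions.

x_1(t) = 3e^(4t) - 4e^(-4t), x_2(t) = 2e^(4t) - 2e^(-4t)

Coefficient matrix A = [[-28, 48], [-16, 28]].
Characteristic polynomial det(A - λI) = λ^2 - 16 = 0.
Eigenvalues λ = -4, 4.
For λ=-4: (A-λI) row 1 is [-24, 48], so an eigenvector is (2, 1).
For λ=4: (A-λI) row 1 is [-32, 48], so an eigenvector is (-3, -2).
General solution: C_1e^(-4t)(2,1) + C_2e^(4t)(-3,-2).
Applying x_1(0)=-1, x_2(0)=0 gives C_1=-2, C_2=-1.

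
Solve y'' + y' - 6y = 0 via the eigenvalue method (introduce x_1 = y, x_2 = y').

y(t) = c_1e^(2t) + c_2e^(-3t)

Let x_1 = y, x_2 = y'. Then x_1' = x_2 and x_2' = 6x_1 - x_2.
A = [[0,1],[6,-1]]; det(A-λI) = λ^2 + λ - 6.
Eigenvalues λ = 2, -3 with eigenvectors (1,2), (1,-3).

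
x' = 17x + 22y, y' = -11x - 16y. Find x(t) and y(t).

x(t) = -K_1e^(-5t) + 2K_2e^(6t), y(t) = K_1e^(-5t) - K_2e^(6t)

Coefficient matrix A = [[17, 22], [-11, -16]].
Characteristic polynomial det(A - λI) = λ^2 - λ - 30 = 0.
Eigenvalues λ = -5, 6.
For λ=-5: (A-λI) row 1 is [22, 22], so an eigenvector is (-1, 1).
For λ=6: (A-λI) row 1 is [11, 22], so an eigenvector is (2, -1).
General solution: K_1e^(-5t)(-1,1) + K_2e^(6t)(2,-1).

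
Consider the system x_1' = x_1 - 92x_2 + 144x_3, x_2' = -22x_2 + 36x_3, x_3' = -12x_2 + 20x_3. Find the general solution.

Coefficient matrix A = [[1, -92, 144], [0, -22, 36], [0, -12, 20]].
det(A - λI) = 0 gives eigenvalues λ = 1, 2, -4.
For λ=1: eigenvector (1,0,0).
For λ=2: eigenvector (-12,-3,-2).
For λ=-4: eigenvector (8,2,1).
General solution: C_1e^(t)(1,0,0) + C_2e^(2t)(-12,-3,-2) + C_3e^(-4t)(8,2,1).

x_1(t) = C_1e^(t) - 12C_2e^(2t) + 8C_3e^(-4t), x_2(t) = -3C_2e^(2t) + 2C_3e^(-4t), x_3(t) = -2C_2e^(2t) + C_3e^(-4t)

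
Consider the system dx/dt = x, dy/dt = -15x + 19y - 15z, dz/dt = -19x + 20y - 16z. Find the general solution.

x(t) = c_3e^(t), y(t) = -c_1e^(4t) + 3c_2e^(-t) - 5c_3e^(t), z(t) = -c_1e^(4t) + 4c_2e^(-t) - 7c_3e^(t)

Coefficient matrix A = [[1, 0, 0], [-15, 19, -15], [-19, 20, -16]].
det(A - λI) = 0 gives eigenvalues λ = 4, -1, 1.
For λ=4: eigenvector (0,-1,-1).
For λ=-1: eigenvector (0,3,4).
For λ=1: eigenvector (1,-5,-7).
General solution: c_1e^(4t)(0,-1,-1) + c_2e^(-t)(0,3,4) + c_3e^(t)(1,-5,-7).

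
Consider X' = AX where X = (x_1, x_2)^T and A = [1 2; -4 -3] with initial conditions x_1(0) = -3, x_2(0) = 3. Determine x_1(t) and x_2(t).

Coefficient matrix A = [[1, 2], [-4, -3]].
Characteristic polynomial det(A - λI) = λ^2 + 2λ + 5 = 0.
Eigenvalues λ = -1 ± 2i (complex conjugate pair).
For λ=-1+2i: an eigenvector is (0,-1) - i(-1,1) = (0 + i, -1 - i).
A real fundamental pair from Re and Im of e^((-1+2i)t)v: X_1 = e^(-t)(cos(2t)·(0,-1) + sin(2t)·(-1,1)), X_2 = e^(-t)(sin(2t)·(0,-1) - cos(2t)·(-1,1)).
General solution: C_1X_1 + C_2X_2.
Applying x_1(0)=-3, x_2(0)=3 gives C_1=0, C_2=-3.

x_1(t) = -3e^(-t)cos(2t), x_2(t) = 3e^(-t)sin(2t) + 3e^(-t)cos(2t)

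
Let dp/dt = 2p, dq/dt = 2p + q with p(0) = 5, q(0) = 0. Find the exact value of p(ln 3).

A = [[2,0],[2,1]]; eigenvalues λ = 1, 2.
Eigenvectors: (0,-1) for λ=1, (1,2) for λ=2.
From the initial condition, c_1 = 10, c_2 = 5.
p(ln 3) = (10)(3^1)(0) + (5)(3^2)(1) = 45.

45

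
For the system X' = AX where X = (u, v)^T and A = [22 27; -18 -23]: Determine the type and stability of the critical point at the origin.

saddle

A = [[22,27],[-18,-23]]; det(A-λI) = λ^2 + λ - 20.
λ = -5, 4: opposite signs.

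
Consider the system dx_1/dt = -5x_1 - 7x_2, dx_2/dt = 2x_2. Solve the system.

x_1(t) = K_1e^(-5t) - K_2e^(2t), x_2(t) = K_2e^(2t)

Coefficient matrix A = [[-5, -7], [0, 2]].
Characteristic polynomial det(A - λI) = λ^2 + 3λ - 10 = 0.
Eigenvalues λ = -5, 2.
For λ=-5: (A-λI) row 1 is [0, -7], so an eigenvector is (1, 0).
For λ=2: (A-λI) row 1 is [-7, -7], so an eigenvector is (-1, 1).
General solution: K_1e^(-5t)(1,0) + K_2e^(2t)(-1,1).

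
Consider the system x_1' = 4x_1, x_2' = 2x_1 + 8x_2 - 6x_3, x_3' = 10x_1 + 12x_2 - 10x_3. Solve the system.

Coefficient matrix A = [[4, 0, 0], [2, 8, -6], [10, 12, -10]].
det(A - λI) = 0 gives eigenvalues λ = 4, -4, 2.
For λ=4: eigenvector (1,-2,-1).
For λ=-4: eigenvector (0,1,2).
For λ=2: eigenvector (0,-1,-1).
General solution: c_1e^(4t)(1,-2,-1) + c_2e^(-4t)(0,1,2) + c_3e^(2t)(0,-1,-1).

x_1(t) = c_1e^(4t), x_2(t) = -2c_1e^(4t) + c_2e^(-4t) - c_3e^(2t), x_3(t) = -c_1e^(4t) + 2c_2e^(-4t) - c_3e^(2t)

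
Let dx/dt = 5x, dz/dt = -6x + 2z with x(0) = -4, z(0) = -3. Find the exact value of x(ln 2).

-128

A = [[5,0],[-6,2]]; eigenvalues λ = 5, 2.
Eigenvectors: (-1,2) for λ=5, (0,1) for λ=2.
From the initial condition, c_1 = 4, c_2 = -11.
x(ln 2) = (4)(2^5)(-1) + (-11)(2^2)(0) = -128.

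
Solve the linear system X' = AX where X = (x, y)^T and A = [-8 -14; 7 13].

x(t) = c_1e^(6t) - 2c_2e^(-t), y(t) = -c_1e^(6t) + c_2e^(-t)

Coefficient matrix A = [[-8, -14], [7, 13]].
Characteristic polynomial det(A - λI) = λ^2 - 5λ - 6 = 0.
Eigenvalues λ = 6, -1.
For λ=6: (A-λI) row 1 is [-14, -14], so an eigenvector is (1, -1).
For λ=-1: (A-λI) row 1 is [-7, -14], so an eigenvector is (-2, 1).
General solution: c_1e^(6t)(1,-1) + c_2e^(-t)(-2,1).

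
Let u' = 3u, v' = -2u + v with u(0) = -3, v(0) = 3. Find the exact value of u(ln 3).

-81

A = [[3,0],[-2,1]]; eigenvalues λ = 1, 3.
Eigenvectors: (0,1) for λ=1, (-1,1) for λ=3.
From the initial condition, c_1 = 0, c_2 = 3.
u(ln 3) = (0)(3^1)(0) + (3)(3^3)(-1) = -81.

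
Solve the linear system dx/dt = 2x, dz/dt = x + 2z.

Coefficient matrix A = [[2, 0], [1, 2]].
Characteristic polynomial det(A - λI) = λ^2 - 4λ + 4 = 0.
Single eigenvalue λ = 2 with algebraic multiplicity 2.
Eigenvector v = (0,1); generalized eigenvector w with (A-λI)w=v is (1,-1).
General solution: e^(2t)[c_1·v + c_2·(t·v + w)].

x(t) = c_2e^(2t), z(t) = c_1e^(2t) + c_2te^(2t) - c_2e^(2t)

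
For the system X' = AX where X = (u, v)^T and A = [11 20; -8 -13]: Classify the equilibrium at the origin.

A = [[11,20],[-8,-13]]; det(A-λI) = λ^2 + 2λ + 17.
λ = -1 ± 4i: negative real part.

stable spiral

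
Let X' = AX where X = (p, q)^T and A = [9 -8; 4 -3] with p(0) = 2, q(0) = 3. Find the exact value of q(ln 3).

-231

A = [[9,-8],[4,-3]]; eigenvalues λ = 1, 5.
Eigenvectors: (1,1) for λ=1, (-2,-1) for λ=5.
From the initial condition, c_1 = 4, c_2 = 1.
q(ln 3) = (4)(3^1)(1) + (1)(3^5)(-1) = -231.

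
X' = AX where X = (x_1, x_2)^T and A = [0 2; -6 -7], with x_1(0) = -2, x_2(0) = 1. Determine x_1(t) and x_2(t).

x_1(t) = -6e^(-3t) + 4e^(-4t), x_2(t) = 9e^(-3t) - 8e^(-4t)

Coefficient matrix A = [[0, 2], [-6, -7]].
Characteristic polynomial det(A - λI) = λ^2 + 7λ + 12 = 0.
Eigenvalues λ = -3, -4.
For λ=-3: (A-λI) row 1 is [3, 2], so an eigenvector is (-2, 3).
For λ=-4: (A-λI) row 1 is [4, 2], so an eigenvector is (-1, 2).
General solution: K_1e^(-3t)(-2,3) + K_2e^(-4t)(-1,2).
Applying x_1(0)=-2, x_2(0)=1 gives K_1=3, K_2=-4.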